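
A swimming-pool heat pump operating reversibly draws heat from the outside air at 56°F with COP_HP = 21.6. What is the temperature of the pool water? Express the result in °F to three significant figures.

81.0 °F

COP_HP = T_H/(T_H − T_C) rearranges to T_H = COP·T_C/(COP − 1).
With T_C = 286.48 K, T_H = 21.6 × 286.48/20.60 = 300.39 K.
Converting, 300.39 K = 81.03°F.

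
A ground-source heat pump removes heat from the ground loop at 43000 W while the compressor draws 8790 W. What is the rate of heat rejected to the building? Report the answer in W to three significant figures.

For a cyclic device the first law requires Q̇_H = Q̇_C + Ẇ.
Q̇_H = Q̇_C + Ẇ = 51790 W.

51800 W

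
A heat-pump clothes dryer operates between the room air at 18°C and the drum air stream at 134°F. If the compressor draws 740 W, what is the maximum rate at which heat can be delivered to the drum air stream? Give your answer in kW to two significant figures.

6.3 kW

In absolute terms T_C = 291.15 K and T_H = 329.82 K, so ΔT = 38.67 K.
COP_Carnot = T_H/ΔT = 329.82/38.67 = 8.530.
Q̇_max = COP_Carnot × Ẇ = 8.530 × 740.0 W = 6312 W = 6.312 kW.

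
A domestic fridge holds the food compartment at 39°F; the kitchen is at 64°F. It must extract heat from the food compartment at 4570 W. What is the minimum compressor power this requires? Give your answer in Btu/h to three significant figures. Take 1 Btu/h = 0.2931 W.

782 Btu/h

In absolute terms T_C = 277.04 K and T_H = 290.93 K, so ΔT = 13.89 K.
COP_Carnot = T_C/ΔT = 277.04/13.89 = 19.95.
Ẇ_min = Q̇/COP_Carnot = 4570/19.95 = 229.1 W = 781.7 Btu/h.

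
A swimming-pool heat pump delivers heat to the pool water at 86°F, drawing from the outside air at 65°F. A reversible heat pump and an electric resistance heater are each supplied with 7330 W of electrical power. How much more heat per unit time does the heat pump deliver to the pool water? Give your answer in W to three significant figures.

183000 W

In absolute terms T_C = 291.48 K and T_H = 303.15 K, so ΔT = 11.67 K.
COP_Carnot = T_H/ΔT = 303.15/11.67 = 25.98.
The heat pump delivers Q̇_H = COP × Ẇ = 190500 W; the resistance heater delivers Ẇ = 7330 W.
Extra = (COP − 1)·Ẇ = 183100 W.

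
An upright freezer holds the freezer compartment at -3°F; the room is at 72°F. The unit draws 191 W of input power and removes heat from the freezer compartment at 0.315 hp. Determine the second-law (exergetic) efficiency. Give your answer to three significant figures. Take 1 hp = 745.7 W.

0.202

Converting, Q̇_C = 0.3150 hp = 234.9 W, so COP_actual = Q̇_C/Ẇ = 234.9/191.0 = 1.230.
In absolute terms T_C = 253.71 K and T_H = 295.37 K, so ΔT = 41.67 K.
COP_Carnot = T_C/ΔT = 253.71/41.67 = 6.089.
η_II = COP_actual/COP_Carnot = 1.230/6.089 = 0.2020.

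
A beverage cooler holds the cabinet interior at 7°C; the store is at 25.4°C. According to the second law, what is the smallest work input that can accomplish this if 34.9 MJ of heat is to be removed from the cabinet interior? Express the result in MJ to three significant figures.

In absolute terms T_C = 280.15 K and T_H = 298.55 K, so ΔT = 18.40 K.
The reversible limit is COP_R = T_C/ΔT = 15.23, so W_min = Q_C/COP = Q_C·ΔT/T_C.
W_min = 34.90 × 18.40/280.15 = 2.292 MJ.

2.29 MJ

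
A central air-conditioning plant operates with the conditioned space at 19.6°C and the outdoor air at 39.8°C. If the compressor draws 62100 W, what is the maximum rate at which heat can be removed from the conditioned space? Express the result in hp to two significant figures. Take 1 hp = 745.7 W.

In absolute terms T_C = 292.75 K and T_H = 312.95 K, so ΔT = 20.20 K.
COP_Carnot = T_C/ΔT = 292.75/20.20 = 14.49.
Q̇_max = COP_Carnot × Ẇ = 14.49 × 62100 W = 900000 W = 1207 hp.

1200 hp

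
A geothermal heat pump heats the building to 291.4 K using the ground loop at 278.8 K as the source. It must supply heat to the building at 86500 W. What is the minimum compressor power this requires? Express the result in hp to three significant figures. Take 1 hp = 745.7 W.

5.02 hp

The reservoir spacing is ΔT = 291.4 − 278.8 = 12.60 K.
COP_Carnot = T_H/ΔT = 291.40/12.60 = 23.13.
Ẇ_min = Q̇/COP_Carnot = 86500/23.13 = 3740 W = 5.016 hp.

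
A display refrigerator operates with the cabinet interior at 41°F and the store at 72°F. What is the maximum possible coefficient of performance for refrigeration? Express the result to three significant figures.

16.2

In absolute terms T_C = 278.15 K and T_H = 295.37 K, so ΔT = 17.22 K.
For a reversible cycle, COP_Carnot = T_C/ΔT = 278.15/17.22 = 16.15.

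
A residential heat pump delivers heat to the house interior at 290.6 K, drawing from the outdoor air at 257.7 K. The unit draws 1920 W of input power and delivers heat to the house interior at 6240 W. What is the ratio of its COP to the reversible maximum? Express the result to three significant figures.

COP_actual = Q̇_H/Ẇ = 6240/1920 = 3.250.
The reservoir spacing is ΔT = 290.6 − 257.7 = 32.90 K.
COP_Carnot = T_H/ΔT = 290.60/32.90 = 8.833.
η_II = COP_actual/COP_Carnot = 3.250/8.833 = 0.3679.

0.368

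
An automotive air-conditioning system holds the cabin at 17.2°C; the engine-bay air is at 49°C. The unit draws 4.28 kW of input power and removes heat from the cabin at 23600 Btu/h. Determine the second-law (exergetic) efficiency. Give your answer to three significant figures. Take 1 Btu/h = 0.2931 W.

Converting, Q̇_C = 23600 Btu/h = 6.917 kW, so COP_actual = Q̇_C/Ẇ = 6.917/4.280 = 1.616.
In absolute terms T_C = 290.35 K and T_H = 322.15 K, so ΔT = 31.80 K.
COP_Carnot = T_C/ΔT = 290.35/31.80 = 9.131.
η_II = COP_actual/COP_Carnot = 1.616/9.131 = 0.1770.

0.177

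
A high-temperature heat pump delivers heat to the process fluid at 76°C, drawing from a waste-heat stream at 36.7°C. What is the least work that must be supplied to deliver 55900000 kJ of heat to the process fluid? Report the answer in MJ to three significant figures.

6290 MJ

In absolute terms T_C = 309.85 K and T_H = 349.15 K, so ΔT = 39.30 K.
The reversible limit is COP_HP = T_H/ΔT = 8.884, so W_min = Q_H/COP = Q_H·ΔT/T_H.
W_min = 55900000 × 39.30/349.15 = 6292000 kJ = 6292 MJ.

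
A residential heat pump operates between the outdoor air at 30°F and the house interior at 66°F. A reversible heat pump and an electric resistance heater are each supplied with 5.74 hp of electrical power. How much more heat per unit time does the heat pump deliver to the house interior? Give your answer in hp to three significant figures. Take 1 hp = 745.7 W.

In absolute terms T_C = 272.04 K and T_H = 292.04 K, so ΔT = 20.00 K.
COP_Carnot = T_H/ΔT = 292.04/20.00 = 14.60.
The heat pump delivers Q̇_H = COP × Ẇ = 83.82 hp; the resistance heater delivers Ẇ = 5.740 hp.
Extra = (COP − 1)·Ẇ = 78.08 hp.

78.1 hp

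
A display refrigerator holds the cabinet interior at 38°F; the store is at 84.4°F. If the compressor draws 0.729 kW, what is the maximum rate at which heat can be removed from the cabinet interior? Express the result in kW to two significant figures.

7.8 kW

In absolute terms T_C = 276.48 K and T_H = 302.26 K, so ΔT = 25.78 K.
COP_Carnot = T_C/ΔT = 276.48/25.78 = 10.73.
Q̇_max = COP_Carnot × Ẇ = 10.73 × 0.7290 kW = 7.819 kW.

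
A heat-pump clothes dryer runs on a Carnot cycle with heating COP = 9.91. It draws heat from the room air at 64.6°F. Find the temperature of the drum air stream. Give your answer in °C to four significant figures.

50.80 °C

COP_HP = T_H/(T_H − T_C) rearranges to T_H = COP·T_C/(COP − 1).
With T_C = 291.26 K, T_H = 9.91 × 291.26/8.910 = 323.95 K.
Converting, 323.95 K = 50.80°C.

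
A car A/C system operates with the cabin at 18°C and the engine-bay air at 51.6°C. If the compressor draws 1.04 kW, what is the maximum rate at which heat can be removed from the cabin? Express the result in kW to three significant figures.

In absolute terms T_C = 291.15 K and T_H = 324.75 K, so ΔT = 33.60 K.
COP_Carnot = T_C/ΔT = 291.15/33.60 = 8.665.
Q̇_max = COP_Carnot × Ẇ = 8.665 × 1.040 kW = 9.012 kW.

9.01 kW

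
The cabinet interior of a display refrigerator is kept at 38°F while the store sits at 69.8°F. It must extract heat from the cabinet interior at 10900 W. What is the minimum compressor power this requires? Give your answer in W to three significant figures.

696 W

In absolute terms T_C = 276.48 K and T_H = 294.15 K, so ΔT = 17.67 K.
COP_Carnot = T_C/ΔT = 276.48/17.67 = 15.65.
Ẇ_min = Q̇/COP_Carnot = 10900/15.65 = 696.5 W.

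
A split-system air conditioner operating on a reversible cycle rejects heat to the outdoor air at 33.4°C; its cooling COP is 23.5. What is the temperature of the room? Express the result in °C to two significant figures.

21 °C

For a Carnot refrigerator COP_R = T_C/(T_H − T_C), so T_C = COP·T_H/(1 + COP).
With T_H = 306.55 K, T_C = 23.5 × 306.55/24.50 = 294.04 K.
Converting, 294.04 K = 20.89°C.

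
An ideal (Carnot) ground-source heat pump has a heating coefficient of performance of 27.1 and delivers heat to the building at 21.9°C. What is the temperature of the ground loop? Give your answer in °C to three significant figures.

COP_HP = T_H/(T_H − T_C) gives T_H − T_C = T_H/COP.
With T_H = 295.05 K, T_C = 295.05 × (1 − 1/27.1) = 284.16 K.
Converting, 284.16 K = 11.01°C.

11.0 °C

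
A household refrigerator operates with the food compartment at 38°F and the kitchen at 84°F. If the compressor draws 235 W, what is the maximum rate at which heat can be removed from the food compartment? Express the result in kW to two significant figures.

2.5 kW

In absolute terms T_C = 276.48 K and T_H = 302.04 K, so ΔT = 25.56 K.
COP_Carnot = T_C/ΔT = 276.48/25.56 = 10.82.
Q̇_max = COP_Carnot × Ẇ = 10.82 × 235.0 W = 2542 W = 2.542 kW.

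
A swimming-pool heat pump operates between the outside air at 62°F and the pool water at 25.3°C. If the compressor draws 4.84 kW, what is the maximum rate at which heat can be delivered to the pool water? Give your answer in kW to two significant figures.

In absolute terms T_C = 289.82 K and T_H = 298.45 K, so ΔT = 8.633 K.
COP_Carnot = T_H/ΔT = 298.45/8.633 = 34.57.
Q̇_max = COP_Carnot × Ẇ = 34.57 × 4.840 kW = 167.3 kW.

170 kW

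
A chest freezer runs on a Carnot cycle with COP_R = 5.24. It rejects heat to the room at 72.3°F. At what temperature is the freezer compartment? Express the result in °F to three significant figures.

For a Carnot refrigerator COP_R = T_C/(T_H − T_C), so T_C = COP·T_H/(1 + COP).
With T_H = 295.54 K, T_C = 5.24 × 295.54/6.240 = 248.18 K.
Converting, 248.18 K = -12.95°F.

-13.0 °F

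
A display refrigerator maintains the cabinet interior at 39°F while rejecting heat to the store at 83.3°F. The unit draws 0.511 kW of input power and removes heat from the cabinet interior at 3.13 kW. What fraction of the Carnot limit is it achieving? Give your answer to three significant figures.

COP_actual = Q̇_C/Ẇ = 3.130/0.5110 = 6.125.
In absolute terms T_C = 277.04 K and T_H = 301.65 K, so ΔT = 24.61 K.
COP_Carnot = T_C/ΔT = 277.04/24.61 = 11.26.
η_II = COP_actual/COP_Carnot = 6.125/11.26 = 0.5441.

0.544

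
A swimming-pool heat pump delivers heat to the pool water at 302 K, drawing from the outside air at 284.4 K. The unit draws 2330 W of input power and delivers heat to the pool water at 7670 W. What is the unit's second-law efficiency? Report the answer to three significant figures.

0.192

COP_actual = Q̇_H/Ẇ = 7670/2330 = 3.292.
The reservoir spacing is ΔT = 302 − 284.4 = 17.60 K.
COP_Carnot = T_H/ΔT = 302.00/17.60 = 17.16.
η_II = COP_actual/COP_Carnot = 3.292/17.16 = 0.1918.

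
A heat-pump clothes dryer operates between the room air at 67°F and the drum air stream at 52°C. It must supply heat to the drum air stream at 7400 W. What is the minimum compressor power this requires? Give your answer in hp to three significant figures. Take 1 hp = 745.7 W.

In absolute terms T_C = 292.59 K and T_H = 325.15 K, so ΔT = 32.56 K.
COP_Carnot = T_H/ΔT = 325.15/32.56 = 9.988.
Ẇ_min = Q̇/COP_Carnot = 7400/9.988 = 740.9 W = 0.9936 hp.

0.994 hp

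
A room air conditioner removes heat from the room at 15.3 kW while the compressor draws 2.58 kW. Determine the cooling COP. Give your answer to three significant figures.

The first law gives Q̇_H = Q̇_C + Ẇ, so the three rates are Q̇_C = 15.30, Q̇_H = 17.88, Ẇ = 2.580 kW.
COP_R = Q̇_C/Ẇ = 15.30/2.580 = 5.930.

5.93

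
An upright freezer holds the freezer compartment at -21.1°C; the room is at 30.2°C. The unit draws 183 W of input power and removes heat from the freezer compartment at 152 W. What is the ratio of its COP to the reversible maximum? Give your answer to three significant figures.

0.169

COP_actual = Q̇_C/Ẇ = 152.0/183.0 = 0.8306.
In absolute terms T_C = 252.05 K and T_H = 303.35 K, so ΔT = 51.30 K.
COP_Carnot = T_C/ΔT = 252.05/51.30 = 4.913.
η_II = COP_actual/COP_Carnot = 0.8306/4.913 = 0.1691.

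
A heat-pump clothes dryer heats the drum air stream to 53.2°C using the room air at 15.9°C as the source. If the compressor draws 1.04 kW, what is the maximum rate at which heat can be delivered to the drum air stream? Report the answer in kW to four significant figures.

9.099 kW

In absolute terms T_C = 289.05 K and T_H = 326.35 K, so ΔT = 37.30 K.
COP_Carnot = T_H/ΔT = 326.35/37.30 = 8.749.
Q̇_max = COP_Carnot × Ẇ = 8.749 × 1.040 kW = 9.099 kW.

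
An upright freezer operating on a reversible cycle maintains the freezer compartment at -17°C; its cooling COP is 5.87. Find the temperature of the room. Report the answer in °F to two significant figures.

80 °F

COP_R = T_C/(T_H − T_C) gives T_H − T_C = T_C/COP.
With T_C = 256.15 K, T_H = 256.15 × (1 + 1/5.87) = 299.79 K.
Converting, 299.79 K = 79.95°F.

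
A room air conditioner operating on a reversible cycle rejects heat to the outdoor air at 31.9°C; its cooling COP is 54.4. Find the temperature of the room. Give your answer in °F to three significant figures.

79.5 °F

For a Carnot refrigerator COP_R = T_C/(T_H − T_C), so T_C = COP·T_H/(1 + COP).
With T_H = 305.05 K, T_C = 54.4 × 305.05/55.40 = 299.54 K.
Converting, 299.54 K = 79.51°F.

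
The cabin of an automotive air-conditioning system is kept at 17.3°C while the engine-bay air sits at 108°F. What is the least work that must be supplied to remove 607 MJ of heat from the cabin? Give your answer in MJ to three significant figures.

In absolute terms T_C = 290.45 K and T_H = 315.37 K, so ΔT = 24.92 K.
The reversible limit is COP_R = T_C/ΔT = 11.65, so W_min = Q_C/COP = Q_C·ΔT/T_C.
W_min = 607.0 × 24.92/290.45 = 52.08 MJ.

52.1 MJ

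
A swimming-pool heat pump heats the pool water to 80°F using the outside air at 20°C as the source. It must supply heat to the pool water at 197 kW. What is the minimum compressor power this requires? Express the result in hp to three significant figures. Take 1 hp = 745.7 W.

5.87 hp

In absolute terms T_C = 293.15 K and T_H = 299.82 K, so ΔT = 6.667 K.
COP_Carnot = T_H/ΔT = 299.82/6.667 = 44.97.
Ẇ_min = Q̇/COP_Carnot = 197.0/44.97 = 4.380 kW = 5.874 hp.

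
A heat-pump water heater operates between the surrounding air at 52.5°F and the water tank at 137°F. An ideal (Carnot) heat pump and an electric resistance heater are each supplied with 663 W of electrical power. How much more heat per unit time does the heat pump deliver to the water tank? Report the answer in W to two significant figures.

In absolute terms T_C = 284.54 K and T_H = 331.48 K, so ΔT = 46.94 K.
COP_Carnot = T_H/ΔT = 331.48/46.94 = 7.061.
The heat pump delivers Q̇_H = COP × Ẇ = 4682 W; the resistance heater delivers Ẇ = 663.0 W.
Extra = (COP − 1)·Ẇ = 4019 W.

4000 W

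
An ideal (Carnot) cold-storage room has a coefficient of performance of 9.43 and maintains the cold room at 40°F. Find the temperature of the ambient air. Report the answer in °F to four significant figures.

COP_R = T_C/(T_H − T_C) gives T_H − T_C = T_C/COP.
With T_C = 277.59 K, T_H = 277.59 × (1 + 1/9.43) = 307.03 K.
Converting, 307.03 K = 92.99°F.

92.99 °F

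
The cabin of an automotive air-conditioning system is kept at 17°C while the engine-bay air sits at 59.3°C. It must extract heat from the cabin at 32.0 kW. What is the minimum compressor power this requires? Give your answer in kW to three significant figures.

4.67 kW

In absolute terms T_C = 290.15 K and T_H = 332.45 K, so ΔT = 42.30 K.
COP_Carnot = T_C/ΔT = 290.15/42.30 = 6.859.
Ẇ_min = Q̇/COP_Carnot = 32.00/6.859 = 4.665 kW.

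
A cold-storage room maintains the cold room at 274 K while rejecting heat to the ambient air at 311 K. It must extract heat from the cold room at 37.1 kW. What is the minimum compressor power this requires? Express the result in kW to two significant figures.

The reservoir spacing is ΔT = 311 − 274 = 37.00 K.
COP_Carnot = T_C/ΔT = 274.00/37.00 = 7.405.
Ẇ_min = Q̇/COP_Carnot = 37.10/7.405 = 5.010 kW.

5.0 kW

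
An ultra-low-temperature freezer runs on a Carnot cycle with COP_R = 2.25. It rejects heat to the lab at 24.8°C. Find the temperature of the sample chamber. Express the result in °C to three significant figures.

For a Carnot refrigerator COP_R = T_C/(T_H − T_C), so T_C = COP·T_H/(1 + COP).
With T_H = 297.95 K, T_C = 2.25 × 297.95/3.250 = 206.27 K.
Converting, 206.27 K = -66.88°C.

-66.9 °C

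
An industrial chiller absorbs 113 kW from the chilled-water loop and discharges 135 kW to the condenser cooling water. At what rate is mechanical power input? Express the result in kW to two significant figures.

For a cyclic device the first law requires Q̇_H = Q̇_C + Ẇ.
Ẇ = Q̇_H − Q̇_C = 22.00 kW.

22 kW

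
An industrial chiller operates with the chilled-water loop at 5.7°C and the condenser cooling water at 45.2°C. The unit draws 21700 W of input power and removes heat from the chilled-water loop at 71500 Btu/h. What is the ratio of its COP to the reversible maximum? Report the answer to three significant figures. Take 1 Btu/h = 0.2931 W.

Converting, Q̇_C = 71500 Btu/h = 20960 W, so COP_actual = Q̇_C/Ẇ = 20960/21700 = 0.9657.
In absolute terms T_C = 278.85 K and T_H = 318.35 K, so ΔT = 39.50 K.
COP_Carnot = T_C/ΔT = 278.85/39.50 = 7.059.
η_II = COP_actual/COP_Carnot = 0.9657/7.059 = 0.1368.

0.137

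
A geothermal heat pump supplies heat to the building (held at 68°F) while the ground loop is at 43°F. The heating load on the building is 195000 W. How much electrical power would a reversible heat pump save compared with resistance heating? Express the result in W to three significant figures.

In absolute terms T_C = 279.26 K and T_H = 293.15 K, so ΔT = 13.89 K.
COP_Carnot = T_H/ΔT = 293.15/13.89 = 21.11.
Resistance heating needs Ẇ_res = Q̇_H = 195000 W; the reversible heat pump needs only Ẇ_hp = Q̇_H/COP = 9239 W.
Saving = 195000 − 9239 = 185800 W.

186000 W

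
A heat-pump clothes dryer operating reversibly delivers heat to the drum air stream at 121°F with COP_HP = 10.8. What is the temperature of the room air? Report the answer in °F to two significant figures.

67 °F

COP_HP = T_H/(T_H − T_C) gives T_H − T_C = T_H/COP.
With T_H = 322.59 K, T_C = 322.59 × (1 − 1/10.8) = 292.72 K.
Converting, 292.72 K = 67.23°F.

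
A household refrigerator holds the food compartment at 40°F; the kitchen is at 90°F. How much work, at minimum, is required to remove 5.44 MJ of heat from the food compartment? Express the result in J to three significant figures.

In absolute terms T_C = 277.59 K and T_H = 305.37 K, so ΔT = 27.78 K.
The reversible limit is COP_R = T_C/ΔT = 9.993, so W_min = Q_C/COP = Q_C·ΔT/T_C.
W_min = 5.440 × 27.78/277.59 = 0.5444 MJ = 544400 J.

544000 J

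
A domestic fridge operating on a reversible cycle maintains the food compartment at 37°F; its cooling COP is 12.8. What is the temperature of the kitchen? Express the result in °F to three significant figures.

COP_R = T_C/(T_H − T_C) gives T_H − T_C = T_C/COP.
With T_C = 275.93 K, T_H = 275.93 × (1 + 1/12.8) = 297.48 K.
Converting, 297.48 K = 75.80°F.

75.8 °F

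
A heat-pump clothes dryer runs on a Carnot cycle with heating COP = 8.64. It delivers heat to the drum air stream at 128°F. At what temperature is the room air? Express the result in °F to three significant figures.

60.0 °F

COP_HP = T_H/(T_H − T_C) gives T_H − T_C = T_H/COP.
With T_H = 326.48 K, T_C = 326.48 × (1 − 1/8.64) = 288.70 K.
Converting, 288.70 K = 59.98°F.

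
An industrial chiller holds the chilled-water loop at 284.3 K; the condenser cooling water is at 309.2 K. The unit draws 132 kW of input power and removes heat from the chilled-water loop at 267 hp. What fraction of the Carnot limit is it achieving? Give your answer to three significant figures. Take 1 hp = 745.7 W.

Converting, Q̇_C = 267.0 hp = 199.1 kW, so COP_actual = Q̇_C/Ẇ = 199.1/132.0 = 1.508.
The reservoir spacing is ΔT = 309.2 − 284.3 = 24.90 K.
COP_Carnot = T_C/ΔT = 284.30/24.90 = 11.42.
η_II = COP_actual/COP_Carnot = 1.508/11.42 = 0.1321.

0.132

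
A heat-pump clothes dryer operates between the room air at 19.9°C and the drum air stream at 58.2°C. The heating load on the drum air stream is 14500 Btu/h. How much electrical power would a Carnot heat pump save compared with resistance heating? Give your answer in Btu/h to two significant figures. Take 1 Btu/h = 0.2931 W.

13000 Btu/h

In absolute terms T_C = 293.05 K and T_H = 331.35 K, so ΔT = 38.30 K.
COP_Carnot = T_H/ΔT = 331.35/38.30 = 8.651.
Resistance heating needs Ẇ_res = Q̇_H = 14500 Btu/h; the reversible heat pump needs only Ẇ_hp = Q̇_H/COP = 1676 Btu/h.
Saving = 14500 − 1676 = 12820 Btu/h.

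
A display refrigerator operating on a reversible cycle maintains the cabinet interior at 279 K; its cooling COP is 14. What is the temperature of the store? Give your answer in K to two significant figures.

300 K

COP_R = T_C/(T_H − T_C) gives T_H − T_C = T_C/COP.
With T_C = 279.00 K, T_H = 279.00 × (1 + 1/14) = 298.93 K.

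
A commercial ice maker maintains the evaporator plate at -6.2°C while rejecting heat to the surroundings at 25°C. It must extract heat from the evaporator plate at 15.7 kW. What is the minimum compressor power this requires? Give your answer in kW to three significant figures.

1.83 kW

In absolute terms T_C = 266.95 K and T_H = 298.15 K, so ΔT = 31.20 K.
COP_Carnot = T_C/ΔT = 266.95/31.20 = 8.556.
Ẇ_min = Q̇/COP_Carnot = 15.70/8.556 = 1.835 kW.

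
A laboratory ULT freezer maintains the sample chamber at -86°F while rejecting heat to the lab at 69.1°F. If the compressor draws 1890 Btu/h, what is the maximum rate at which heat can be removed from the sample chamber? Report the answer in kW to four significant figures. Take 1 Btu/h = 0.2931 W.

1.335 kW

In absolute terms T_C = 207.59 K and T_H = 293.76 K, so ΔT = 86.17 K.
COP_Carnot = T_C/ΔT = 207.59/86.17 = 2.409.
Q̇_max = COP_Carnot × Ẇ = 2.409 × 1890 Btu/h = 4553 Btu/h = 1.335 kW.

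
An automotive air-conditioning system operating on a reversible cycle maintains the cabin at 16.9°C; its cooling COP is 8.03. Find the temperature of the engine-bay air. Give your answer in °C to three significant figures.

53.0 °C

COP_R = T_C/(T_H − T_C) gives T_H − T_C = T_C/COP.
With T_C = 290.05 K, T_H = 290.05 × (1 + 1/8.03) = 326.17 K.
Converting, 326.17 K = 53.02°C.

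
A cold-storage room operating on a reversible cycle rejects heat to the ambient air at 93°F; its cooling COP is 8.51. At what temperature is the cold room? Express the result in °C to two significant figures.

For a Carnot refrigerator COP_R = T_C/(T_H − T_C), so T_C = COP·T_H/(1 + COP).
With T_H = 307.04 K, T_C = 8.51 × 307.04/9.510 = 274.75 K.
Converting, 274.75 K = 1.60°C.

1.6 °C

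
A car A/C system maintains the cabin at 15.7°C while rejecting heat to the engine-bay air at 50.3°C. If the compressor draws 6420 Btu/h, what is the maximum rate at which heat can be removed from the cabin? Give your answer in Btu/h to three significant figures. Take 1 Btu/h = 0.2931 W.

53600 Btu/h

In absolute terms T_C = 288.85 K and T_H = 323.45 K, so ΔT = 34.60 K.
COP_Carnot = T_C/ΔT = 288.85/34.60 = 8.348.
Q̇_max = COP_Carnot × Ẇ = 8.348 × 6420 Btu/h = 53600 Btu/h.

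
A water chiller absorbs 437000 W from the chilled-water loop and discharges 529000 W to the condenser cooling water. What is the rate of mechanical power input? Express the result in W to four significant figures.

92000 W

For a cyclic device the first law requires Q̇_H = Q̇_C + Ẇ.
Ẇ = Q̇_H − Q̇_C = 92000 W.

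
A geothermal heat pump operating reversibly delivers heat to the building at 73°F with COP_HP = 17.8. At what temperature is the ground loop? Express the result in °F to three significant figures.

COP_HP = T_H/(T_H − T_C) gives T_H − T_C = T_H/COP.
With T_H = 295.93 K, T_C = 295.93 × (1 − 1/17.8) = 279.30 K.
Converting, 279.30 K = 43.07°F.

43.1 °F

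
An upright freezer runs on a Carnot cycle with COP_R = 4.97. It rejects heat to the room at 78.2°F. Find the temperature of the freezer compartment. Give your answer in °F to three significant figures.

-11.9 °F

For a Carnot refrigerator COP_R = T_C/(T_H − T_C), so T_C = COP·T_H/(1 + COP).
With T_H = 298.82 K, T_C = 4.97 × 298.82/5.970 = 248.76 K.
Converting, 248.76 K = -11.90°F.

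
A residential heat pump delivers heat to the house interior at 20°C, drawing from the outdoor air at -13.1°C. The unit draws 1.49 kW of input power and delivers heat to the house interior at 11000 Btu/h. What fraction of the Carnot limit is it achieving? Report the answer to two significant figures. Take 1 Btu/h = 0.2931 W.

Converting, Q̇_H = 11000 Btu/h = 3.224 kW, so COP_actual = Q̇_H/Ẇ = 3.224/1.490 = 2.164.
In absolute terms T_C = 260.05 K and T_H = 293.15 K, so ΔT = 33.10 K.
COP_Carnot = T_H/ΔT = 293.15/33.10 = 8.856.
η_II = COP_actual/COP_Carnot = 2.164/8.856 = 0.2443.

0.24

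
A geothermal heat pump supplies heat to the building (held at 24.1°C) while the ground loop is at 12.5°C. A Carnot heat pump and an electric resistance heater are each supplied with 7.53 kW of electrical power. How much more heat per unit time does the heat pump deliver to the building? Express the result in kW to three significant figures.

In absolute terms T_C = 285.65 K and T_H = 297.25 K, so ΔT = 11.60 K.
COP_Carnot = T_H/ΔT = 297.25/11.60 = 25.63.
The heat pump delivers Q̇_H = COP × Ẇ = 193.0 kW; the resistance heater delivers Ẇ = 7.530 kW.
Extra = (COP − 1)·Ẇ = 185.4 kW.

185 kW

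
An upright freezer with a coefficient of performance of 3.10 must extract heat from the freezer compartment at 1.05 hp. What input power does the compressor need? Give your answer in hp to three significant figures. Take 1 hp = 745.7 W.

Ẇ = Q̇_C/COP = 1.050/3.10 = 0.3387 hp.

0.339 hp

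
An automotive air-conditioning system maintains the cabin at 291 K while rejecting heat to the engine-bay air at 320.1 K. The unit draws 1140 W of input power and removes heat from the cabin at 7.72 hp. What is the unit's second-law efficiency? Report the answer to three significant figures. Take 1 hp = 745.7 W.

0.505

Converting, Q̇_C = 7.720 hp = 5757 W, so COP_actual = Q̇_C/Ẇ = 5757/1140 = 5.050.
The reservoir spacing is ΔT = 320.1 − 291 = 29.10 K.
COP_Carnot = T_C/ΔT = 291.00/29.10 = 10.00.
η_II = COP_actual/COP_Carnot = 5.050/10.00 = 0.5050.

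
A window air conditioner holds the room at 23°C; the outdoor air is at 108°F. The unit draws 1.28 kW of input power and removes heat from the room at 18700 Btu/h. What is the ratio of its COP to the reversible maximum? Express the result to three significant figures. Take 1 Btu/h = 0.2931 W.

Converting, Q̇_C = 18700 Btu/h = 5.481 kW, so COP_actual = Q̇_C/Ẇ = 5.481/1.280 = 4.282.
In absolute terms T_C = 296.15 K and T_H = 315.37 K, so ΔT = 19.22 K.
COP_Carnot = T_C/ΔT = 296.15/19.22 = 15.41.
η_II = COP_actual/COP_Carnot = 4.282/15.41 = 0.2779.

0.278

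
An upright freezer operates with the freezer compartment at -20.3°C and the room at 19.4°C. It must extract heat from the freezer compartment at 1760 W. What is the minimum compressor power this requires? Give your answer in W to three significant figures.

276 W

In absolute terms T_C = 252.85 K and T_H = 292.55 K, so ΔT = 39.70 K.
COP_Carnot = T_C/ΔT = 252.85/39.70 = 6.369.
Ẇ_min = Q̇/COP_Carnot = 1760/6.369 = 276.3 W.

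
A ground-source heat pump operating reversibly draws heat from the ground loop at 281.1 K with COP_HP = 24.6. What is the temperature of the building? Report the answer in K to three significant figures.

COP_HP = T_H/(T_H − T_C) rearranges to T_H = COP·T_C/(COP − 1).
With T_C = 281.10 K, T_H = 24.6 × 281.10/23.60 = 293.01 K.

293 K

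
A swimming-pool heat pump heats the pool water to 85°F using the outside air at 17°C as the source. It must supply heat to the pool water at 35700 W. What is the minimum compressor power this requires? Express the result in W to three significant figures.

In absolute terms T_C = 290.15 K and T_H = 302.59 K, so ΔT = 12.44 K.
COP_Carnot = T_H/ΔT = 302.59/12.44 = 24.32.
Ẇ_min = Q̇/COP_Carnot = 35700/24.32 = 1468 W.

1470 W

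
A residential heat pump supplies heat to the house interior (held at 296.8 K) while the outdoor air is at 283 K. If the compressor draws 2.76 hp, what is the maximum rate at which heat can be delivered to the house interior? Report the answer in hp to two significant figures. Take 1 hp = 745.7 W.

The reservoir spacing is ΔT = 296.8 − 283 = 13.80 K.
COP_Carnot = T_H/ΔT = 296.80/13.80 = 21.51.
Q̇_max = COP_Carnot × Ẇ = 21.51 × 2.760 hp = 59.36 hp.

59 hp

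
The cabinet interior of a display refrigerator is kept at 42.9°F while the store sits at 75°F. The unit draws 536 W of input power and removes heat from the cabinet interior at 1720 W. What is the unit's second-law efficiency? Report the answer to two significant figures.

COP_actual = Q̇_C/Ẇ = 1720/536.0 = 3.209.
In absolute terms T_C = 279.21 K and T_H = 297.04 K, so ΔT = 17.83 K.
COP_Carnot = T_C/ΔT = 279.21/17.83 = 15.66.
η_II = COP_actual/COP_Carnot = 3.209/15.66 = 0.2050.

0.20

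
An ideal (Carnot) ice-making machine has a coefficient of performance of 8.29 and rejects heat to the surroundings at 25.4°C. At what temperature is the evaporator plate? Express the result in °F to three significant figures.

For a Carnot refrigerator COP_R = T_C/(T_H − T_C), so T_C = COP·T_H/(1 + COP).
With T_H = 298.55 K, T_C = 8.29 × 298.55/9.290 = 266.41 K.
Converting, 266.41 K = 19.87°F.

19.9 °F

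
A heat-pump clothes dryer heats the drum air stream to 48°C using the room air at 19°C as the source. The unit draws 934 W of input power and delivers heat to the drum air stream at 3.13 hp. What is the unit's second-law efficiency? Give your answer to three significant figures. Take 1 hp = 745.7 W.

Converting, Q̇_H = 3.130 hp = 2334 W, so COP_actual = Q̇_H/Ẇ = 2334/934.0 = 2.499.
In absolute terms T_C = 292.15 K and T_H = 321.15 K, so ΔT = 29.00 K.
COP_Carnot = T_H/ΔT = 321.15/29.00 = 11.07.
η_II = COP_actual/COP_Carnot = 2.499/11.07 = 0.2257.

0.226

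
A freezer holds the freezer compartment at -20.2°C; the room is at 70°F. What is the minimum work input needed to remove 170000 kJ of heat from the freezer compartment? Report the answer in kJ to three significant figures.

In absolute terms T_C = 252.95 K and T_H = 294.26 K, so ΔT = 41.31 K.
The reversible limit is COP_R = T_C/ΔT = 6.123, so W_min = Q_C/COP = Q_C·ΔT/T_C.
W_min = 170000 × 41.31/252.95 = 27760 kJ.

27800 kJ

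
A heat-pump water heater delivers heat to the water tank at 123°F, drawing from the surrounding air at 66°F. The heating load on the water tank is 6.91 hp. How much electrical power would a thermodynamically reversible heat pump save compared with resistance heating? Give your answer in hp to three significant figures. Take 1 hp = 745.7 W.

In absolute terms T_C = 292.04 K and T_H = 323.71 K, so ΔT = 31.67 K.
COP_Carnot = T_H/ΔT = 323.71/31.67 = 10.22.
Resistance heating needs Ẇ_res = Q̇_H = 6.910 hp; the reversible heat pump needs only Ẇ_hp = Q̇_H/COP = 0.6760 hp.
Saving = 6.910 − 0.6760 = 6.234 hp.

6.23 hp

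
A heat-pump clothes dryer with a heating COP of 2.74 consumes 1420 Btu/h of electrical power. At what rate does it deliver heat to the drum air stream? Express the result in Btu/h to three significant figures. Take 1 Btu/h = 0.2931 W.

Q̇_H = COP_HP × Ẇ = 2.74 × 1420 = 3891 Btu/h.

3890 Btu/h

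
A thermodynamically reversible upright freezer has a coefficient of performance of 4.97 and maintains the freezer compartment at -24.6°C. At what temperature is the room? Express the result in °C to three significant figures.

COP_R = T_C/(T_H − T_C) gives T_H − T_C = T_C/COP.
With T_C = 248.55 K, T_H = 248.55 × (1 + 1/4.97) = 298.56 K.
Converting, 298.56 K = 25.41°C.

25.4 °C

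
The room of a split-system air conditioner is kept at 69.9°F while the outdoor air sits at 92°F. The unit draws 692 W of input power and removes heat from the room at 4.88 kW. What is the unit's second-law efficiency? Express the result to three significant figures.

Converting, Q̇_C = 4.880 kW = 4880 W, so COP_actual = Q̇_C/Ẇ = 4880/692.0 = 7.052.
In absolute terms T_C = 294.21 K and T_H = 306.48 K, so ΔT = 12.28 K.
COP_Carnot = T_C/ΔT = 294.21/12.28 = 23.96.
η_II = COP_actual/COP_Carnot = 7.052/23.96 = 0.2943.

0.294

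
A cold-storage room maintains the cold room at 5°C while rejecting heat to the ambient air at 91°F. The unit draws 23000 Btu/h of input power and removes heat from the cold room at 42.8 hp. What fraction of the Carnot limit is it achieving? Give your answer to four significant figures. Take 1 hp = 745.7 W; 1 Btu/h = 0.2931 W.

0.4728

Converting, Q̇_C = 42.80 hp = 108900 Btu/h, so COP_actual = Q̇_C/Ẇ = 108900/23000 = 4.734.
In absolute terms T_C = 278.15 K and T_H = 305.93 K, so ΔT = 27.78 K.
COP_Carnot = T_C/ΔT = 278.15/27.78 = 10.01.
η_II = COP_actual/COP_Carnot = 4.734/10.01 = 0.4728.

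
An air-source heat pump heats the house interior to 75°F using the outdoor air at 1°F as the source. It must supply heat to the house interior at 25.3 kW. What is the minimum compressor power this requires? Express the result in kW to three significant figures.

3.50 kW

In absolute terms T_C = 255.93 K and T_H = 297.04 K, so ΔT = 41.11 K.
COP_Carnot = T_H/ΔT = 297.04/41.11 = 7.225.
Ẇ_min = Q̇/COP_Carnot = 25.30/7.225 = 3.502 kW.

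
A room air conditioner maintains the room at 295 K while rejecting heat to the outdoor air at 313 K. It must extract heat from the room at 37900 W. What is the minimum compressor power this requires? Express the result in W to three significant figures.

2310 W

The reservoir spacing is ΔT = 313 − 295 = 18.00 K.
COP_Carnot = T_C/ΔT = 295.00/18.00 = 16.39.
Ẇ_min = Q̇/COP_Carnot = 37900/16.39 = 2313 W.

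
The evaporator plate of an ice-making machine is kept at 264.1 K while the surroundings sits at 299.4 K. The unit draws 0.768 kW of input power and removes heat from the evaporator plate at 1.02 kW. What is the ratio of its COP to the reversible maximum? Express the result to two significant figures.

COP_actual = Q̇_C/Ẇ = 1.020/0.7680 = 1.328.
The reservoir spacing is ΔT = 299.4 − 264.1 = 35.30 K.
COP_Carnot = T_C/ΔT = 264.10/35.30 = 7.482.
η_II = COP_actual/COP_Carnot = 1.328/7.482 = 0.1775.

0.18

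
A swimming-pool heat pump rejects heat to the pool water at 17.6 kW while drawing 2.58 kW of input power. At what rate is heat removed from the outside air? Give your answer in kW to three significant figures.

For a cyclic device the first law requires Q̇_H = Q̇_C + Ẇ.
Q̇_C = Q̇_H − Ẇ = 15.02 kW.

15.0 kW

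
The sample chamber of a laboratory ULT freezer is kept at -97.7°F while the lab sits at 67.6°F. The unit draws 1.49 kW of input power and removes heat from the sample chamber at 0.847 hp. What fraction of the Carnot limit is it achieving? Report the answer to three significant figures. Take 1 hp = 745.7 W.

Converting, Q̇_C = 0.8470 hp = 0.6316 kW, so COP_actual = Q̇_C/Ẇ = 0.6316/1.490 = 0.4239.
In absolute terms T_C = 201.09 K and T_H = 292.93 K, so ΔT = 91.83 K.
COP_Carnot = T_C/ΔT = 201.09/91.83 = 2.190.
η_II = COP_actual/COP_Carnot = 0.4239/2.190 = 0.1936.

0.194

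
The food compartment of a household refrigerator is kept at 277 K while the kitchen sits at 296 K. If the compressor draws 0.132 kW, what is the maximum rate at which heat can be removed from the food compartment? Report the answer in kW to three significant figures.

The reservoir spacing is ΔT = 296 − 277 = 19.00 K.
COP_Carnot = T_C/ΔT = 277.00/19.00 = 14.58.
Q̇_max = COP_Carnot × Ẇ = 14.58 × 0.1320 kW = 1.924 kW.

1.92 kW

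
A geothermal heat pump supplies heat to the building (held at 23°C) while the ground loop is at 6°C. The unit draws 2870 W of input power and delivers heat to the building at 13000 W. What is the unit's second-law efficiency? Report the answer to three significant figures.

0.260

COP_actual = Q̇_H/Ẇ = 13000/2870 = 4.530.
In absolute terms T_C = 279.15 K and T_H = 296.15 K, so ΔT = 17.00 K.
COP_Carnot = T_H/ΔT = 296.15/17.00 = 17.42.
η_II = COP_actual/COP_Carnot = 4.530/17.42 = 0.2600.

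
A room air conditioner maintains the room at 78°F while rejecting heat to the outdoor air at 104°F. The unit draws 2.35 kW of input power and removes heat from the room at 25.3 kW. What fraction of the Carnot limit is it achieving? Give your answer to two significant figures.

0.52

COP_actual = Q̇_C/Ẇ = 25.30/2.350 = 10.77.
In absolute terms T_C = 298.71 K and T_H = 313.15 K, so ΔT = 14.44 K.
COP_Carnot = T_C/ΔT = 298.71/14.44 = 20.68.
η_II = COP_actual/COP_Carnot = 10.77/20.68 = 0.5206.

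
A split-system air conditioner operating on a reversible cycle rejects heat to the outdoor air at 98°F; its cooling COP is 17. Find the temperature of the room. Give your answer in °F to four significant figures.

For a Carnot refrigerator COP_R = T_C/(T_H − T_C), so T_C = COP·T_H/(1 + COP).
With T_H = 309.82 K, T_C = 17 × 309.82/18.00 = 292.60 K.
Converting, 292.60 K = 67.02°F.

67.02 °F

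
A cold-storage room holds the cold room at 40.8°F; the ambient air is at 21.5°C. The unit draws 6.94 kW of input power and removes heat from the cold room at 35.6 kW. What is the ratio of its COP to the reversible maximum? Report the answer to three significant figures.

COP_actual = Q̇_C/Ẇ = 35.60/6.940 = 5.130.
In absolute terms T_C = 278.04 K and T_H = 294.65 K, so ΔT = 16.61 K.
COP_Carnot = T_C/ΔT = 278.04/16.61 = 16.74.
η_II = COP_actual/COP_Carnot = 5.130/16.74 = 0.3065.

0.306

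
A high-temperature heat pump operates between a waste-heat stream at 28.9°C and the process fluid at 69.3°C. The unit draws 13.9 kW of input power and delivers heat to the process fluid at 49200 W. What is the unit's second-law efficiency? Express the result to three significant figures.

0.418

Converting, Q̇_H = 49200 W = 49.20 kW, so COP_actual = Q̇_H/Ẇ = 49.20/13.90 = 3.540.
In absolute terms T_C = 302.05 K and T_H = 342.45 K, so ΔT = 40.40 K.
COP_Carnot = T_H/ΔT = 342.45/40.40 = 8.476.
η_II = COP_actual/COP_Carnot = 3.540/8.476 = 0.4176.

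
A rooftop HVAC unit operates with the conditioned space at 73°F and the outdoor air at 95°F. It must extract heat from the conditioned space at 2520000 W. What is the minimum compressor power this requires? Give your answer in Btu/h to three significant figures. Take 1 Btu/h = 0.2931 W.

In absolute terms T_C = 295.93 K and T_H = 308.15 K, so ΔT = 12.22 K.
COP_Carnot = T_C/ΔT = 295.93/12.22 = 24.21.
Ẇ_min = Q̇/COP_Carnot = 2520000/24.21 = 104100 W = 355100 Btu/h.

355000 Btu/h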